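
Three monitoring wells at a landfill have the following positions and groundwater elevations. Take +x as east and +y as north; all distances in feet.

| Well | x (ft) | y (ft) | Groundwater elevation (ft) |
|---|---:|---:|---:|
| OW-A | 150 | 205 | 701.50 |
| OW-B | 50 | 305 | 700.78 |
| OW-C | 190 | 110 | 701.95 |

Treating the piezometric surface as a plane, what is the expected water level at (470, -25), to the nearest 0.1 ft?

703.5 ft

Taking OW-A as reference: OW-B−OW-A = (-100, 100, -0.72); OW-C−OW-A = (40, -95, +0.45).
Solve a·Δx + b·Δy = Δh: det = (-100)·(-95) − 40·100 = 5500.
∂h/∂x = [(-0.72)·(-95) − (+0.45)·100] / 5500 = +0.004255
∂h/∂y = [(-100)·(+0.45) − 40·(-0.72)] / 5500 = -0.002945
h(470, -25) = 701.50 + (+0.004255)·(320) + (-0.002945)·(-230) = 701.50 +1.361 +0.677 = 703.539 ft.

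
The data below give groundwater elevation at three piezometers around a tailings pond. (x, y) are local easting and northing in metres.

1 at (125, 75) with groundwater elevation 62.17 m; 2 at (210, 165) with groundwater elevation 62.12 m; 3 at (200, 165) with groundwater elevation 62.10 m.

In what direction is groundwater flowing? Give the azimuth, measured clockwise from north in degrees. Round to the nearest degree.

321°

Three-point gradient (reference 1): Δ to 2 = (85, 90, -0.05), Δ to 3 = (75, 90, -0.07).
∂h/∂x = +0.002000, ∂h/∂y = -0.002444 (det = 900).
Flow direction (−∇h) has components (-0.002000 E, +0.002444 N).
Azimuth = atan2(E, N) = atan2(-0.002000, +0.002444) = 320.7° ≈ 321°.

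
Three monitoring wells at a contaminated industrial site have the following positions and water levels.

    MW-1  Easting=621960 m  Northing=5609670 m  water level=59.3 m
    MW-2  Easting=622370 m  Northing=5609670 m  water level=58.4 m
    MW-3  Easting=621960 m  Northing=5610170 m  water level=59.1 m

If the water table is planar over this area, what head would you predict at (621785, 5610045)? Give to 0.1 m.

∂h/∂x = (58.4 − 59.3) / (622370 − 621960) = -0.002195
∂h/∂y = (59.1 − 59.3) / (5610170 − 5609670) = -0.0004000
h(621785, 5610045) = 59.3 + (-0.002195)·(-175) + (-0.0004000)·(375) = 59.3 +0.384 -0.150 = 59.534 m.

59.5 m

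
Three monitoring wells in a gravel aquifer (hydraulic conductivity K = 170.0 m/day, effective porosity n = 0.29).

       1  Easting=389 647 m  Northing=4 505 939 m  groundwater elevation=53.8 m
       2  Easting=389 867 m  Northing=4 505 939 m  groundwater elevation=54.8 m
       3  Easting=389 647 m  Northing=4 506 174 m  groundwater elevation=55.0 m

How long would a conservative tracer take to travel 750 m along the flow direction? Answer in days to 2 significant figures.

∂h/∂x = (54.8 − 53.8) / (389867 − 389647) = +0.004545
∂h/∂y = (55.0 − 53.8) / (4506174 − 4505939) = +0.005106
|∇h| = √(0.004545² + 0.005106²) = 0.006836
Seepage velocity v = K·i/n = 170.0 × 0.006836 / 0.29 = 4.007 m/day.
t = 750 / 4.007 = 187.2 days.

190 days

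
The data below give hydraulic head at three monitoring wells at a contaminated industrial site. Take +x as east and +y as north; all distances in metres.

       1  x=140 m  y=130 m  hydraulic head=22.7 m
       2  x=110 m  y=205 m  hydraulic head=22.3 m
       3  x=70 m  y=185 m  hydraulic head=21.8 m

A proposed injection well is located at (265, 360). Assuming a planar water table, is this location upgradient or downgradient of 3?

upgradient

Differences from 1: to 2 (Δx, Δy, Δh) = (-30, 75, -0.4); to 3 = (-70, 55, -0.9).
Determinant of the coordinate differences = (-30)·55 − (-70)·75 = 3600.
∂h/∂x = [(-0.4)·55 − (-0.9)·75] / 3600 = +0.01264
∂h/∂y = [(-30)·(-0.9) − (-70)·(-0.4)] / 3600 = -0.0002778
Head at (265, 360) = 22.7 + (+0.01264)·(125) + (-0.0002778)·(230) = 24.22 m.
That is higher than the 21.8 m at 3, so the point is upgradient.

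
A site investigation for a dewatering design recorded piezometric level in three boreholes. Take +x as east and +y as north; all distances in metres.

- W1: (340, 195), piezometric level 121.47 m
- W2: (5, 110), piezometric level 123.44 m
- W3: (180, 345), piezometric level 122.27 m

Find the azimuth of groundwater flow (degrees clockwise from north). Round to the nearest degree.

083°

Differences from W1: to W2 (Δx, Δy, Δh) = (-335, -85, +1.97); to W3 = (-160, 150, +0.80).
Solve a·Δx + b·Δy = Δh: det = (-335)·150 − (-160)·(-85) = -63850.
∂h/∂x = [(+1.97)·150 − (+0.80)·(-85)] / -63850 = -0.005693
∂h/∂y = [(-335)·(+0.80) − (-160)·(+1.97)] / -63850 = -0.0007392
Flow direction (−∇h) has components (+0.005693 E, +0.0007392 N).
Azimuth = atan2(E, N) = atan2(+0.005693, +0.0007392) = 82.6° ≈ 083°.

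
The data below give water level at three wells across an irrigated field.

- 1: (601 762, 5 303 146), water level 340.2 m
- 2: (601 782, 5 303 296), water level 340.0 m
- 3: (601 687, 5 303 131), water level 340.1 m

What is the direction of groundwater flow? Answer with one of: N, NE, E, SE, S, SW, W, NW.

NW

Differences from 1: to 2 (Δx, Δy, Δh) = (20, 150, -0.2); to 3 = (-75, -15, -0.1).
Determinant of the coordinate differences = 20·(-15) − (-75)·150 = 10950.
∂h/∂x = [(-0.2)·(-15) − (-0.1)·150] / 10950 = +0.001644
∂h/∂y = [20·(-0.1) − (-75)·(-0.2)] / 10950 = -0.001553
Flow = −∇h = (-0.001644 east, +0.001553 north), which points northwest.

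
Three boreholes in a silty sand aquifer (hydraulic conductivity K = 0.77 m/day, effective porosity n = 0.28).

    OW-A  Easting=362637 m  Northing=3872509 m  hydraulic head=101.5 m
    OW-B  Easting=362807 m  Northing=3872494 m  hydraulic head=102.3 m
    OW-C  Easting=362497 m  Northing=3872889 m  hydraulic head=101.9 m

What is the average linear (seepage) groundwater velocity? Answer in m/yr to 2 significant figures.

5.8 m/yr

Taking OW-A as reference: OW-B−OW-A = (170, -15, +0.8); OW-C−OW-A = (-140, 380, +0.4).
Solve a·Δx + b·Δy = Δh: det = 170·380 − (-140)·(-15) = 62500.
∂h/∂x = [(+0.8)·380 − (+0.4)·(-15)] / 62500 = +0.004960
∂h/∂y = [170·(+0.4) − (-140)·(+0.8)] / 62500 = +0.002880
|∇h| = √(0.004960² + 0.002880²) = 0.005736
Seepage velocity v = K·i/n = 0.77 × 0.005736 / 0.28 = 0.01577 m/day = 5.76 m/yr.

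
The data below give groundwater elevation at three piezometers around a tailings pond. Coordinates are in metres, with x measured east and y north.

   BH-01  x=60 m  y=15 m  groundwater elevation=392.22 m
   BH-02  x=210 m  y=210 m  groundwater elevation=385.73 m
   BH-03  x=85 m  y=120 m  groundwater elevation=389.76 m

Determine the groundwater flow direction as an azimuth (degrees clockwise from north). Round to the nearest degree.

Taking BH-01 as reference: BH-02−BH-01 = (150, 195, -6.49); BH-03−BH-01 = (25, 105, -2.46).
Solve a·Δx + b·Δy = Δh: det = 150·105 − 25·195 = 10875.
∂h/∂x = [(-6.49)·105 − (-2.46)·195] / 10875 = -0.01855
∂h/∂y = [150·(-2.46) − 25·(-6.49)] / 10875 = -0.01901
Flow direction (−∇h) has components (+0.01855 E, +0.01901 N).
Azimuth = atan2(E, N) = atan2(+0.01855, +0.01901) = 44.3° ≈ 044°.

044°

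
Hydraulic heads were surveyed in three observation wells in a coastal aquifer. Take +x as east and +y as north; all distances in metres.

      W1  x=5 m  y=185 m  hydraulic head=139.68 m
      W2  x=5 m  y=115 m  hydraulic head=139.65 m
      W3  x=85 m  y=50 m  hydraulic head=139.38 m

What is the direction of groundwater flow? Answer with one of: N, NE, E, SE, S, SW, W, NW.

E

Differences from W1: to W2 (Δx, Δy, Δh) = (0, -70, -0.03); to W3 = (80, -135, -0.30).
Solve a·Δx + b·Δy = Δh: det = 0·(-135) − 80·(-70) = 5600.
∂h/∂x = [(-0.03)·(-135) − (-0.30)·(-70)] / 5600 = -0.003027
∂h/∂y = [0·(-0.30) − 80·(-0.03)] / 5600 = +0.0004286
Flow = −∇h = (+0.003027 east, -0.0004286 north), which points east.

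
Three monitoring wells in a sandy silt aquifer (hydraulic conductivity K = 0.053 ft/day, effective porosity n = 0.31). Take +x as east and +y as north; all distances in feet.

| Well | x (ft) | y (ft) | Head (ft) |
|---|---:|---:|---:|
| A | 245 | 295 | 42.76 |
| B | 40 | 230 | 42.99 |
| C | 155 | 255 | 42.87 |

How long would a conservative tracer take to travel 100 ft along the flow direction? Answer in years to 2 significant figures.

1400 years

Three-point gradient (reference A): Δ to B = (-205, -65, +0.23), Δ to C = (-90, -40, +0.11).
∂h/∂x = -0.0008723, ∂h/∂y = -0.0007872 (det = 2350).
|∇h| = √(-0.0008723² + -0.0007872²) = 0.001175
Seepage velocity v = K·i/n = 0.053 × 0.001175 / 0.31 = 0.0002009 ft/day.
t = 100 / 0.0002009 = 4.978e+05 days = 1.36e+03 years.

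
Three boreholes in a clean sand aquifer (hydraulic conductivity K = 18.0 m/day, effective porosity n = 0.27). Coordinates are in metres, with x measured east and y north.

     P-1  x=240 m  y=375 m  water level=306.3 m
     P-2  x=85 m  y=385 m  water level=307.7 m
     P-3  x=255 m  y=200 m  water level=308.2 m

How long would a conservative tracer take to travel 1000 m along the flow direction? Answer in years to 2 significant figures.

2.7 years

Differences from P-1: to P-2 (Δx, Δy, Δh) = (-155, 10, +1.4); to P-3 = (15, -175, +1.9).
Determinant of the coordinate differences = (-155)·(-175) − 15·10 = 26975.
∂h/∂x = [(+1.4)·(-175) − (+1.9)·10] / 26975 = -0.009787
∂h/∂y = [(-155)·(+1.9) − 15·(+1.4)] / 26975 = -0.01170
|∇h| = √(-0.009787² + -0.01170²) = 0.01525
Seepage velocity v = K·i/n = 18.0 × 0.01525 / 0.27 = 1.017 m/day.
t = 1000 / 1.017 = 983.3 days = 2.69 years.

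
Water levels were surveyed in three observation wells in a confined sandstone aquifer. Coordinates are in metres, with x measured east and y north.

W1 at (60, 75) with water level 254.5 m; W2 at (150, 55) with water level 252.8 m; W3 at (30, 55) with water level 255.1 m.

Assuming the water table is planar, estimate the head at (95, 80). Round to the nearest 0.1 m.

253.8 m

Differences from W1: to W2 (Δx, Δy, Δh) = (90, -20, -1.7); to W3 = (-30, -20, +0.6).
Determinant of the coordinate differences = 90·(-20) − (-30)·(-20) = -2400.
∂h/∂x = [(-1.7)·(-20) − (+0.6)·(-20)] / -2400 = -0.01917
∂h/∂y = [90·(+0.6) − (-30)·(-1.7)] / -2400 = -0.001250
h(95, 80) = 254.5 + (-0.01917)·(35) + (-0.001250)·(5) = 254.5 -0.671 -0.006 = 253.823 m.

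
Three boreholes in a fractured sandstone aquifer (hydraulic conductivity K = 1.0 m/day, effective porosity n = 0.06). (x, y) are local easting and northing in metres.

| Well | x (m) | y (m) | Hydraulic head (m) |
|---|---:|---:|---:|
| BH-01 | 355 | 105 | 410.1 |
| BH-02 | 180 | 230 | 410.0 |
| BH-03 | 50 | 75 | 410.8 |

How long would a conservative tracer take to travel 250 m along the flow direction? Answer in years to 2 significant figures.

Taking BH-01 as reference: BH-02−BH-01 = (-175, 125, -0.1); BH-03−BH-01 = (-305, -30, +0.7).
Determinant of the coordinate differences = (-175)·(-30) − (-305)·125 = 43375.
∂h/∂x = [(-0.1)·(-30) − (+0.7)·125] / 43375 = -0.001948
∂h/∂y = [(-175)·(+0.7) − (-305)·(-0.1)] / 43375 = -0.003527
|∇h| = √(-0.001948² + -0.003527²) = 0.004029
Seepage velocity v = K·i/n = 1.0 × 0.004029 / 0.06 = 0.06715 m/day.
t = 250 / 0.06715 = 3723 days = 10.2 years.

10 years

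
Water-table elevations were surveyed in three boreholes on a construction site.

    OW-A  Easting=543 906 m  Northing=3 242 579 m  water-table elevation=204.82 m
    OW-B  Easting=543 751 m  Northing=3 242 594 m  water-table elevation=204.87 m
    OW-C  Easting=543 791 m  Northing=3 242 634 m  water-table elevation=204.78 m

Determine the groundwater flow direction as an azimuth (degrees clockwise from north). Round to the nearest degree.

With h = a·x + b·y + c and OW-A as origin, the differences give:
  (-155)·a + 15·b = +0.05
  (-115)·a + 55·b = -0.04
Eliminate b (×55 and ×15, subtract): -6800·a = 3.350 → a = ∂h/∂x = -0.0004926
Back-substitute: b = ∂h/∂y = -0.001757.
Flow direction (−∇h) has components (+0.0004926 E, +0.001757 N).
Azimuth = atan2(E, N) = atan2(+0.0004926, +0.001757) = 15.7° ≈ 016°.

016°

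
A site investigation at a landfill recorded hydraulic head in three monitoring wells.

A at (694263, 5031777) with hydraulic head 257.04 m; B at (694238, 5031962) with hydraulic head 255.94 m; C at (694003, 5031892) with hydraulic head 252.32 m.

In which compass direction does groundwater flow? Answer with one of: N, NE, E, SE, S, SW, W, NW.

Three-point gradient (reference A): Δ to B = (-25, 185, -1.10), Δ to C = (-260, 115, -4.72).
∂h/∂x = +0.01651, ∂h/∂y = -0.003715 (det = 45225).
Flow = −∇h = (-0.01651 east, +0.003715 north), which points west.

W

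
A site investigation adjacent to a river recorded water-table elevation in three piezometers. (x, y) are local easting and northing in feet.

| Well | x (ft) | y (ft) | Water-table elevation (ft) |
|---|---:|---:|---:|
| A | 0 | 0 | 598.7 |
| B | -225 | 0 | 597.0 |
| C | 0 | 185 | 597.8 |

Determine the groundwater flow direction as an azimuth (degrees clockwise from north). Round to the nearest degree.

∂h/∂x = (597.0 − 598.7) / (-225 − 0) = +0.007556
∂h/∂y = (597.8 − 598.7) / (185 − 0) = -0.004865
Flow direction (−∇h) has components (-0.007556 E, +0.004865 N).
Azimuth = atan2(E, N) = atan2(-0.007556, +0.004865) = 302.8° ≈ 303°.

303°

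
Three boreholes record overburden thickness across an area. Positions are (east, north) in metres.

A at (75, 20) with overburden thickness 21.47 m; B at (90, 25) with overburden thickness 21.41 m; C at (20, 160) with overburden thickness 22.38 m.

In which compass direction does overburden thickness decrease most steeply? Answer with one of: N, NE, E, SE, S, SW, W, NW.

Taking A as reference: B−A = (15, 5, -0.06); C−A = (-55, 140, +0.91).
Determinant of the coordinate differences = 15·140 − (-55)·5 = 2375.
∂d/∂x = [(-0.06)·140 − (+0.91)·5] / 2375 = -0.005453
∂d/∂y = [15·(+0.91) − (-55)·(-0.06)] / 2375 = +0.004358
Steepest decrease is along −∇f = (+0.005453 E, -0.004358 N) → southeast.

SE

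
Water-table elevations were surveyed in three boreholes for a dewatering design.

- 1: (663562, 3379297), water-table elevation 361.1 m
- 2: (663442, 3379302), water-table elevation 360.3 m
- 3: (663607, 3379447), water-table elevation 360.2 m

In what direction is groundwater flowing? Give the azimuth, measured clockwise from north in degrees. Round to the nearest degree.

321°

Differences from 1: to 2 (Δx, Δy, Δh) = (-120, 5, -0.8); to 3 = (45, 150, -0.9).
Determinant of the coordinate differences = (-120)·150 − 45·5 = -18225.
∂h/∂x = [(-0.8)·150 − (-0.9)·5] / -18225 = +0.006337
∂h/∂y = [(-120)·(-0.9) − 45·(-0.8)] / -18225 = -0.007901
Flow direction (−∇h) has components (-0.006337 E, +0.007901 N).
Azimuth = atan2(E, N) = atan2(-0.006337, +0.007901) = 321.3° ≈ 321°.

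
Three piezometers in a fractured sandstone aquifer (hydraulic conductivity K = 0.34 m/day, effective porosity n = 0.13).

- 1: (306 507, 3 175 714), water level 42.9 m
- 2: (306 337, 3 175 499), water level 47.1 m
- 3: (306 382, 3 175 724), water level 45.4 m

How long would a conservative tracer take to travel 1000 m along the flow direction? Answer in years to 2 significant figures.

Taking 1 as reference: 2−1 = (-170, -215, +4.2); 3−1 = (-125, 10, +2.5).
Determinant of the coordinate differences = (-170)·10 − (-125)·(-215) = -28575.
∂h/∂x = [(+4.2)·10 − (+2.5)·(-215)] / -28575 = -0.02028
∂h/∂y = [(-170)·(+2.5) − (-125)·(+4.2)] / -28575 = -0.003500
|∇h| = √(-0.02028² + -0.003500²) = 0.02058
Seepage velocity v = K·i/n = 0.34 × 0.02058 / 0.13 = 0.05382 m/day.
t = 1000 / 0.05382 = 1.858e+04 days = 50.9 years.

51 years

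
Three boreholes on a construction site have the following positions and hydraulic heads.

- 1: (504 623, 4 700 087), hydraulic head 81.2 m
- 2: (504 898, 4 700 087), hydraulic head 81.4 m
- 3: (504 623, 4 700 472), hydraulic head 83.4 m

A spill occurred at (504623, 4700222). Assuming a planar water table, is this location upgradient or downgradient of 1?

upgradient

∂h/∂x = (81.4 − 81.2) / (504898 − 504623) = +0.0007273
∂h/∂y = (83.4 − 81.2) / (4700472 − 4700087) = +0.005714
Head at (504623, 4700222) = 81.2 + (+0.0007273)·(0) + (+0.005714)·(135) = 81.97 m.
That is higher than the 81.2 m at 1, so the point is upgradient.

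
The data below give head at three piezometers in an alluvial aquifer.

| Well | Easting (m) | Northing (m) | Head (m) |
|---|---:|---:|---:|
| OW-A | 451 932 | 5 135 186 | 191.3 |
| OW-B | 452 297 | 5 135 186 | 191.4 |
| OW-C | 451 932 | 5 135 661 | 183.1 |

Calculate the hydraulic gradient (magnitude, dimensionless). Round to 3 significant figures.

0.0173

∂h/∂x = (191.4 − 191.3) / (452297 − 451932) = +0.0002740
∂h/∂y = (183.1 − 191.3) / (5135661 − 5135186) = -0.01726
|∇h| = √(0.0002740² + -0.01726²) = 0.01726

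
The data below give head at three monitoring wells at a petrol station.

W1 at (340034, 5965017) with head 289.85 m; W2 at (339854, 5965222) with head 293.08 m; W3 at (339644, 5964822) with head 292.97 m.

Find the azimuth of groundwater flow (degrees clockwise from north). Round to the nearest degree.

119°

With h = a·x + b·y + c and W1 as origin, the differences give:
  (-180)·a + 205·b = +3.23
  (-390)·a + (-195)·b = +3.12
Eliminate b (×(-195) and ×205, subtract): 115050·a = -1269.450 → a = ∂h/∂x = -0.01103
Back-substitute: b = ∂h/∂y = +0.006068.
Flow direction (−∇h) has components (+0.01103 E, -0.006068 N).
Azimuth = atan2(E, N) = atan2(+0.01103, -0.006068) = 118.8° ≈ 119°.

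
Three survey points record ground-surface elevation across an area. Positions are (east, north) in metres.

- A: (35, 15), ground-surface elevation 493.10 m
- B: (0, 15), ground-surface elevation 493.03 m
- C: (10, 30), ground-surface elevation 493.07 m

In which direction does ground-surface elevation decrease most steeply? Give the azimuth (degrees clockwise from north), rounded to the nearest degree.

236°

Differences from A: to B (Δx, Δy, Δh) = (-35, 0, -0.07); to C = (-25, 15, -0.03).
Solve a·Δx + b·Δy = Δz: det = (-35)·15 − (-25)·0 = -525.
∂z/∂x = [(-0.07)·15 − (-0.03)·0] / -525 = +0.002000
∂z/∂y = [(-35)·(-0.03) − (-25)·(-0.07)] / -525 = +0.001333
Steepest decrease is along −∇f: components (-0.002000 E, -0.001333 N).
Azimuth = atan2(-0.002000, -0.001333) = 236.3° ≈ 236°.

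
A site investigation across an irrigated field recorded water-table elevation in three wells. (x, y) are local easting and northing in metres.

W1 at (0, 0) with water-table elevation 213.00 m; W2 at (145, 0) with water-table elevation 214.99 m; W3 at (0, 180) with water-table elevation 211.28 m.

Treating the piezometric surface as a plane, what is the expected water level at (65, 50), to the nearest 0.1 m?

213.4 m

∂h/∂x = (214.99 − 213.00) / (145 − 0) = +0.01372
∂h/∂y = (211.28 − 213.00) / (180 − 0) = -0.009556
h(65, 50) = 213.00 + (+0.01372)·(65) + (-0.009556)·(50) = 213.00 +0.892 -0.478 = 213.414 m.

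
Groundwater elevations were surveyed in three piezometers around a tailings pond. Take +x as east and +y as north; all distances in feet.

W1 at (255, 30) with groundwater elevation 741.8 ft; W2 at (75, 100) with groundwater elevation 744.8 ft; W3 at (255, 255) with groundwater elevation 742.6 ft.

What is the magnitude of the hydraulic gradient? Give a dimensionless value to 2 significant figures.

0.016

Taking W1 as reference: W2−W1 = (-180, 70, +3.0); W3−W1 = (0, 225, +0.8).
Determinant of the coordinate differences = (-180)·225 − 0·70 = -40500.
∂h/∂x = [(+3.0)·225 − (+0.8)·70] / -40500 = -0.01528
∂h/∂y = [(-180)·(+0.8) − 0·(+3.0)] / -40500 = +0.003556
|∇h| = √(-0.01528² + 0.003556²) = 0.01569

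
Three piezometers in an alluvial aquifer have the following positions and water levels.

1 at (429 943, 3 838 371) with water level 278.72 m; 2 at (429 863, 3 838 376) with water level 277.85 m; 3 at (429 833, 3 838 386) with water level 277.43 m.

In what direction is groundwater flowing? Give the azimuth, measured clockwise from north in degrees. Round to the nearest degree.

Differences from 1: to 2 (Δx, Δy, Δh) = (-80, 5, -0.87); to 3 = (-110, 15, -1.29).
Solve a·Δx + b·Δy = Δh: det = (-80)·15 − (-110)·5 = -650.
∂h/∂x = [(-0.87)·15 − (-1.29)·5] / -650 = +0.01015
∂h/∂y = [(-80)·(-1.29) − (-110)·(-0.87)] / -650 = -0.01154
Flow direction (−∇h) has components (-0.01015 E, +0.01154 N).
Azimuth = atan2(E, N) = atan2(-0.01015, +0.01154) = 318.7° ≈ 319°.

319°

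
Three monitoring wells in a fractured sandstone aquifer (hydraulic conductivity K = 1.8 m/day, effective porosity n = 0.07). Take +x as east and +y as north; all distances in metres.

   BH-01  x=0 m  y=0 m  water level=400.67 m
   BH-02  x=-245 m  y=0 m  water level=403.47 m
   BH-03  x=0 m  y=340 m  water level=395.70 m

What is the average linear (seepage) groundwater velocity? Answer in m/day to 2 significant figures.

0.48 m/day

∂h/∂x = (403.47 − 400.67) / (-245 − 0) = -0.01143
∂h/∂y = (395.70 − 400.67) / (340 − 0) = -0.01462
|∇h| = √(-0.01143² + -0.01462²) = 0.01856
Seepage velocity v = K·i/n = 1.8 × 0.01856 / 0.07 = 0.4773 m/day.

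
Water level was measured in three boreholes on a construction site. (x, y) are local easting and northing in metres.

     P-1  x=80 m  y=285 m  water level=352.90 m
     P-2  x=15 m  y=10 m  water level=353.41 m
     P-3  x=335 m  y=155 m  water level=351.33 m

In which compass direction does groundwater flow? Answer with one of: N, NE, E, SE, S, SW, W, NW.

Taking P-1 as reference: P-2−P-1 = (-65, -275, +0.51); P-3−P-1 = (255, -130, -1.57).
Determinant of the coordinate differences = (-65)·(-130) − 255·(-275) = 78575.
∂h/∂x = [(+0.51)·(-130) − (-1.57)·(-275)] / 78575 = -0.006339
∂h/∂y = [(-65)·(-1.57) − 255·(+0.51)] / 78575 = -0.0003563
Flow = −∇h = (+0.006339 east, +0.0003563 north), which points east.

E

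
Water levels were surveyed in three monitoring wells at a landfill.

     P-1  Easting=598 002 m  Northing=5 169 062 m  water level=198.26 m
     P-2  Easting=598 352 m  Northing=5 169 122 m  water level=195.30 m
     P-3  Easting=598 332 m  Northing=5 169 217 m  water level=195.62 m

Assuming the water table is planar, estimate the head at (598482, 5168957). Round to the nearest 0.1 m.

193.9 m

Differences from P-1: to P-2 (Δx, Δy, Δh) = (350, 60, -2.96); to P-3 = (330, 155, -2.64).
Determinant of the coordinate differences = 350·155 − 330·60 = 34450.
∂h/∂x = [(-2.96)·155 − (-2.64)·60] / 34450 = -0.008720
∂h/∂y = [350·(-2.64) − 330·(-2.96)] / 34450 = +0.001533
h(598482, 5168957) = 198.26 + (-0.008720)·(480) + (+0.001533)·(-105) = 198.26 -4.186 -0.161 = 193.914 m.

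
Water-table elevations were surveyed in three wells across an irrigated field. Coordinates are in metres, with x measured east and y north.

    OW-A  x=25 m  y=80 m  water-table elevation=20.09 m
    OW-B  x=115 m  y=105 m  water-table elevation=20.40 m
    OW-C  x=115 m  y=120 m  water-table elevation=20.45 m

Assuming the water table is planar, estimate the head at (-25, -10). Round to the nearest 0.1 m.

With h = a·x + b·y + c and OW-A as origin, the differences give:
  90·a + 25·b = +0.31
  90·a + 40·b = +0.36
Eliminate b (×40 and ×25, subtract): 1350·a = 3.400 → a = ∂h/∂x = +0.002519
Back-substitute: b = ∂h/∂y = +0.003333.
h(-25, -10) = 20.09 + (+0.002519)·(-50) + (+0.003333)·(-90) = 20.09 -0.126 -0.300 = 19.664 m.

19.7 m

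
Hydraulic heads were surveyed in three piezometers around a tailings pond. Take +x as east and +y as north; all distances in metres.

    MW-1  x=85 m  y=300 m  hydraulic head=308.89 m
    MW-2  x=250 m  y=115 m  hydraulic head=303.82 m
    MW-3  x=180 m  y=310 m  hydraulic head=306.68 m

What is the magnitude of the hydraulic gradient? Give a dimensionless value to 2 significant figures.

Differences from MW-1: to MW-2 (Δx, Δy, Δh) = (165, -185, -5.07); to MW-3 = (95, 10, -2.21).
Solve a·Δx + b·Δy = Δh: det = 165·10 − 95·(-185) = 19225.
∂h/∂x = [(-5.07)·10 − (-2.21)·(-185)] / 19225 = -0.02390
∂h/∂y = [165·(-2.21) − 95·(-5.07)] / 19225 = +0.006086
|∇h| = √(-0.02390² + 0.006086²) = 0.02466

0.025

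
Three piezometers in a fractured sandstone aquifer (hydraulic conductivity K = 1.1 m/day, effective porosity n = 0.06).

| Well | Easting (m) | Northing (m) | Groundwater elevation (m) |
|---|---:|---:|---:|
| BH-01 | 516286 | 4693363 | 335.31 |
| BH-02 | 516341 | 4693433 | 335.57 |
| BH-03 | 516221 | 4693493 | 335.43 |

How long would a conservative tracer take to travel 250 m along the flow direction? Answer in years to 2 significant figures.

With h = a·x + b·y + c and BH-01 as origin, the differences give:
  55·a + 70·b = +0.26
  (-65)·a + 130·b = +0.12
Eliminate b (×130 and ×70, subtract): 11700·a = 25.400 → a = ∂h/∂x = +0.002171
Back-substitute: b = ∂h/∂y = +0.002009.
|∇h| = √(0.002171² + 0.002009²) = 0.002958
Seepage velocity v = K·i/n = 1.1 × 0.002958 / 0.06 = 0.05423 m/day.
t = 250 / 0.05423 = 4610 days = 12.6 years.

13 years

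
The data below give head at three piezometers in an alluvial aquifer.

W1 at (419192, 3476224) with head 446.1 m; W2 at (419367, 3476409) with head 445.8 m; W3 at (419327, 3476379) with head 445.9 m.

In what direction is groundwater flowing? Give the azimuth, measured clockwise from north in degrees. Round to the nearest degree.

With h = a·x + b·y + c and W1 as origin, the differences give:
  175·a + 185·b = -0.3
  135·a + 155·b = -0.2
Eliminate b (×155 and ×185, subtract): 2150·a = -9.50 → a = ∂h/∂x = -0.004419
Back-substitute: b = ∂h/∂y = +0.002558.
Flow direction (−∇h) has components (+0.004419 E, -0.002558 N).
Azimuth = atan2(E, N) = atan2(+0.004419, -0.002558) = 120.1° ≈ 120°.

120°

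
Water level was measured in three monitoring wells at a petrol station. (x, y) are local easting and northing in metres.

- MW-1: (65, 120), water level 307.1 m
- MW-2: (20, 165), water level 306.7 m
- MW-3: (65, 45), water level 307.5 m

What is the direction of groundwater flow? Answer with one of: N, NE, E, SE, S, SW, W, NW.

With h = a·x + b·y + c and MW-1 as origin, the differences give:
  (-45)·a + 45·b = -0.4
  0·a + (-75)·b = +0.4
Eliminate b (×(-75) and ×45, subtract): 3375·a = 12.00 → a = ∂h/∂x = +0.003556
Back-substitute: b = ∂h/∂y = -0.005333.
Flow = −∇h = (-0.003556 east, +0.005333 north), which points northwest.

NW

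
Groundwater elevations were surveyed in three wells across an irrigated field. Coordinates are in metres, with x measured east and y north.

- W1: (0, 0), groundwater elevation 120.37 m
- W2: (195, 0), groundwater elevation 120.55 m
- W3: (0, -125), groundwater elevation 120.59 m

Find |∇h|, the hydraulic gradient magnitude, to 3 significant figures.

∂h/∂x = (120.55 − 120.37) / (195 − 0) = +0.0009231
∂h/∂y = (120.59 − 120.37) / (-125 − 0) = -0.001760
|∇h| = √(0.0009231² + -0.001760²) = 0.001987

0.00199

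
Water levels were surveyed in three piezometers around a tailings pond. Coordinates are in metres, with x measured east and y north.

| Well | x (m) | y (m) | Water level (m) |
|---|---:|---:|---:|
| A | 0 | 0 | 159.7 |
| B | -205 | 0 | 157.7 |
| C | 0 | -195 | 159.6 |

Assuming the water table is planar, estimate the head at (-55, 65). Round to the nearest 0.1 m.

∂h/∂x = (157.7 − 159.7) / (-205 − 0) = +0.009756
∂h/∂y = (159.6 − 159.7) / (-195 − 0) = +0.0005128
h(-55, 65) = 159.7 + (+0.009756)·(-55) + (+0.0005128)·(65) = 159.7 -0.537 +0.033 = 159.197 m.

159.2 m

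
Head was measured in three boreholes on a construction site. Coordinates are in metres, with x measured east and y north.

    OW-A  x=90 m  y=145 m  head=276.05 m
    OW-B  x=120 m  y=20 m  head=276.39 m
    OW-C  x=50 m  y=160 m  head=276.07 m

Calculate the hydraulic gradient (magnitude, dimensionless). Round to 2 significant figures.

0.0035

With h = a·x + b·y + c and OW-A as origin, the differences give:
  30·a + (-125)·b = +0.34
  (-40)·a + 15·b = +0.02
Eliminate b (×15 and ×(-125), subtract): -4550·a = 7.600 → a = ∂h/∂x = -0.001670
Back-substitute: b = ∂h/∂y = -0.003121.
|∇h| = √(-0.001670² + -0.003121²) = 0.00354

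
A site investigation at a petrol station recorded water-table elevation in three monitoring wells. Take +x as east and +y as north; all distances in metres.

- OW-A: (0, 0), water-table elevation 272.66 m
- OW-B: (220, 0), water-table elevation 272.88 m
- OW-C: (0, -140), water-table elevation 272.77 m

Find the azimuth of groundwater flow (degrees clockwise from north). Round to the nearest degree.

308°

∂h/∂x = (272.88 − 272.66) / (220 − 0) = +0.0010000
∂h/∂y = (272.77 − 272.66) / (-140 − 0) = -0.0007857
Flow direction (−∇h) has components (-0.0010000 E, +0.0007857 N).
Azimuth = atan2(E, N) = atan2(-0.0010000, +0.0007857) = 308.2° ≈ 308°.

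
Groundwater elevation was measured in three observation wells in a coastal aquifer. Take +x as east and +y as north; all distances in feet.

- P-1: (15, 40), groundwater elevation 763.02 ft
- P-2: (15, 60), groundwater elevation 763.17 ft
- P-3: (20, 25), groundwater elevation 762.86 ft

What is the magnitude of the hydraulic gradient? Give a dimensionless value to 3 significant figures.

Taking P-1 as reference: P-2−P-1 = (0, 20, +0.15); P-3−P-1 = (5, -15, -0.16).
Determinant of the coordinate differences = 0·(-15) − 5·20 = -100.
∂h/∂x = [(+0.15)·(-15) − (-0.16)·20] / -100 = -0.009500
∂h/∂y = [0·(-0.16) − 5·(+0.15)] / -100 = +0.007500
|∇h| = √(-0.009500² + 0.007500²) = 0.0121

0.0121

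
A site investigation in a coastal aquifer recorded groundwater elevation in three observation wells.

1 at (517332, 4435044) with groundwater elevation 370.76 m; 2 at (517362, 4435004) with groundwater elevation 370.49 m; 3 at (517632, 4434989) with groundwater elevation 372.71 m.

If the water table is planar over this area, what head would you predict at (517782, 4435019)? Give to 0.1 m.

With h = a·x + b·y + c and 1 as origin, the differences give:
  30·a + (-40)·b = -0.27
  300·a + (-55)·b = +1.95
Eliminate b (×(-55) and ×(-40), subtract): 10350·a = 92.850 → a = ∂h/∂x = +0.008971
Back-substitute: b = ∂h/∂y = +0.01348.
h(517782, 4435019) = 370.76 + (+0.008971)·(450) + (+0.01348)·(-25) = 370.76 +4.037 -0.337 = 374.460 m.

374.5 m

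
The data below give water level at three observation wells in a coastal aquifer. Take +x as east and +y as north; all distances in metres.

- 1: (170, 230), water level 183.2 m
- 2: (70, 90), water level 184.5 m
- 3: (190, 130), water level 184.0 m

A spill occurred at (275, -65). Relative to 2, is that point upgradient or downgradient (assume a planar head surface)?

upgradient

Taking 1 as reference: 2−1 = (-100, -140, +1.3); 3−1 = (20, -100, +0.8).
Determinant of the coordinate differences = (-100)·(-100) − 20·(-140) = 12800.
∂h/∂x = [(+1.3)·(-100) − (+0.8)·(-140)] / 12800 = -0.001406
∂h/∂y = [(-100)·(+0.8) − 20·(+1.3)] / 12800 = -0.008281
Head at (275, -65) = 183.2 + (-0.001406)·(105) + (-0.008281)·(-295) = 185.50 m.
That is higher than the 184.5 m at 2, so the point is upgradient.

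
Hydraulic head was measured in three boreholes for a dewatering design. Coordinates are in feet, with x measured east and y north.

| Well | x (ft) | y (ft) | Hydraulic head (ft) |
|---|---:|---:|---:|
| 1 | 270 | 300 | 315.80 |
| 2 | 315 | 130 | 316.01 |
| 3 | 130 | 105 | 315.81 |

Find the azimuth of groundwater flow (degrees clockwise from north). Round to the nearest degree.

307°

Differences from 1: to 2 (Δx, Δy, Δh) = (45, -170, +0.21); to 3 = (-140, -195, +0.01).
Solve a·Δx + b·Δy = Δh: det = 45·(-195) − (-140)·(-170) = -32575.
∂h/∂x = [(+0.21)·(-195) − (+0.01)·(-170)] / -32575 = +0.001205
∂h/∂y = [45·(+0.01) − (-140)·(+0.21)] / -32575 = -0.0009163
Flow direction (−∇h) has components (-0.001205 E, +0.0009163 N).
Azimuth = atan2(E, N) = atan2(-0.001205, +0.0009163) = 307.3° ≈ 307°.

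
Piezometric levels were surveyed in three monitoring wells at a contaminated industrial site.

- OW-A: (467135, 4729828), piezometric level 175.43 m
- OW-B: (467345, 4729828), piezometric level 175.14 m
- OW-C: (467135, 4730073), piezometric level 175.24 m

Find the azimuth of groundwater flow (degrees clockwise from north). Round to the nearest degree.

061°

∂h/∂x = (175.14 − 175.43) / (467345 − 467135) = -0.001381
∂h/∂y = (175.24 − 175.43) / (4730073 − 4729828) = -0.0007755
Flow direction (−∇h) has components (+0.001381 E, +0.0007755 N).
Azimuth = atan2(E, N) = atan2(+0.001381, +0.0007755) = 60.7° ≈ 061°.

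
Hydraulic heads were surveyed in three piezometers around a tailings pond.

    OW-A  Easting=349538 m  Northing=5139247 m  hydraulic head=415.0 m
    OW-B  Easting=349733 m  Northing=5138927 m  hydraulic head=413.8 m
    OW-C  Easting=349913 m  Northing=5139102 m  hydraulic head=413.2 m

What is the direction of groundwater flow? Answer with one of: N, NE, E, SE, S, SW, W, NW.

With h = a·x + b·y + c and OW-A as origin, the differences give:
  195·a + (-320)·b = -1.2
  375·a + (-145)·b = -1.8
Eliminate b (×(-145) and ×(-320), subtract): 91725·a = -402.00 → a = ∂h/∂x = -0.004383
Back-substitute: b = ∂h/∂y = +0.001079.
Flow = −∇h = (+0.004383 east, -0.001079 north), which points east.

E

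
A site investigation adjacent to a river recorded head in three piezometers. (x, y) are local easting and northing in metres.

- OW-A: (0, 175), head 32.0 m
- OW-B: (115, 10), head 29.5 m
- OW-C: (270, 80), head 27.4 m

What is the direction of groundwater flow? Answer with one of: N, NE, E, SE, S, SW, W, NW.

E

Differences from OW-A: to OW-B (Δx, Δy, Δh) = (115, -165, -2.5); to OW-C = (270, -95, -4.6).
Determinant of the coordinate differences = 115·(-95) − 270·(-165) = 33625.
∂h/∂x = [(-2.5)·(-95) − (-4.6)·(-165)] / 33625 = -0.01551
∂h/∂y = [115·(-4.6) − 270·(-2.5)] / 33625 = +0.004342
Flow = −∇h = (+0.01551 east, -0.004342 north), which points east.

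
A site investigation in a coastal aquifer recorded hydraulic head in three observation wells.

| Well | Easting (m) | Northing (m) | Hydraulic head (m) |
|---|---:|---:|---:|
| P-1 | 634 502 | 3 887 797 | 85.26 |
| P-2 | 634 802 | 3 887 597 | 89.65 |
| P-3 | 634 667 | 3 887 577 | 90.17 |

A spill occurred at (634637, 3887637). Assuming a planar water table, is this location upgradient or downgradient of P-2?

Three-point gradient (reference P-1): Δ to P-2 = (300, -200, +4.39), Δ to P-3 = (165, -220, +4.91).
∂h/∂x = -0.0004909, ∂h/∂y = -0.02269 (det = -33000).
Head at (634637, 3887637) = 85.26 + (-0.0004909)·(135) + (-0.02269)·(-160) = 88.82 m.
That is lower than the 89.65 m at P-2, so the point is downgradient.

downgradient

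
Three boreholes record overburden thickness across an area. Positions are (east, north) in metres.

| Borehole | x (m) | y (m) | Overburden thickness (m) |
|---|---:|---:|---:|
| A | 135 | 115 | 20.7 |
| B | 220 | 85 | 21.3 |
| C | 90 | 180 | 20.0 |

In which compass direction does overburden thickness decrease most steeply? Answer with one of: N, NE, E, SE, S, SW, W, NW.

Taking A as reference: B−A = (85, -30, +0.6); C−A = (-45, 65, -0.7).
Solve a·Δx + b·Δy = Δd: det = 85·65 − (-45)·(-30) = 4175.
∂d/∂x = [(+0.6)·65 − (-0.7)·(-30)] / 4175 = +0.004311
∂d/∂y = [85·(-0.7) − (-45)·(+0.6)] / 4175 = -0.007784
Steepest decrease is along −∇f = (-0.004311 E, +0.007784 N) → northwest.

NW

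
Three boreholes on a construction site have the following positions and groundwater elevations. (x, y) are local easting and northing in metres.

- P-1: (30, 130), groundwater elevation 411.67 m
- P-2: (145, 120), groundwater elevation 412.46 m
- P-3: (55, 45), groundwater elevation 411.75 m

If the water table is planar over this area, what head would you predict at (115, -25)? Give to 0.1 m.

Taking P-1 as reference: P-2−P-1 = (115, -10, +0.79); P-3−P-1 = (25, -85, +0.08).
Determinant of the coordinate differences = 115·(-85) − 25·(-10) = -9525.
∂h/∂x = [(+0.79)·(-85) − (+0.08)·(-10)] / -9525 = +0.006966
∂h/∂y = [115·(+0.08) − 25·(+0.79)] / -9525 = +0.001108
h(115, -25) = 411.67 + (+0.006966)·(85) + (+0.001108)·(-155) = 411.67 +0.592 -0.172 = 412.090 m.

412.1 m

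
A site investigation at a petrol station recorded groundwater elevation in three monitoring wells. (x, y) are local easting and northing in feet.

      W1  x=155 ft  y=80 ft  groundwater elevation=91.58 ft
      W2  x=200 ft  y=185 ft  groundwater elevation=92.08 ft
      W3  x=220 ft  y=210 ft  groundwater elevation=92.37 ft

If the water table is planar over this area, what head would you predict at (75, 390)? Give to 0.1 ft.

89.1 ft

Taking W1 as reference: W2−W1 = (45, 105, +0.50); W3−W1 = (65, 130, +0.79).
Solve a·Δx + b·Δy = Δh: det = 45·130 − 65·105 = -975.
∂h/∂x = [(+0.50)·130 − (+0.79)·105] / -975 = +0.01841
∂h/∂y = [45·(+0.79) − 65·(+0.50)] / -975 = -0.003128
h(75, 390) = 91.58 + (+0.01841)·(-80) + (-0.003128)·(310) = 91.58 -1.473 -0.970 = 89.137 ft.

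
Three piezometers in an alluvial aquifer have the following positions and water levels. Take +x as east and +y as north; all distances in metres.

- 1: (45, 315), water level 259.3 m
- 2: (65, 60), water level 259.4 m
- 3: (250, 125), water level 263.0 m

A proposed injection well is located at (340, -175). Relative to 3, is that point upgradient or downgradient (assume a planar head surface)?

With h = a·x + b·y + c and 1 as origin, the differences give:
  20·a + (-255)·b = +0.1
  205·a + (-190)·b = +3.7
Eliminate b (×(-190) and ×(-255), subtract): 48475·a = 924.50 → a = ∂h/∂x = +0.01907
Back-substitute: b = ∂h/∂y = +0.001104.
Head at (340, -175) = 259.3 + (+0.01907)·(295) + (+0.001104)·(-490) = 264.39 m.
That is higher than the 263.0 m at 3, so the point is upgradient.

upgradient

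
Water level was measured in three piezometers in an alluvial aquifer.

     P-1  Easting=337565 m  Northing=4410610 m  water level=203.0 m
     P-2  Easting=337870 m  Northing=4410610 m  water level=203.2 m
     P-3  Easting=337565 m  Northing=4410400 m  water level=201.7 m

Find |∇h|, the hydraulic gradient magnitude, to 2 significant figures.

0.0062

∂h/∂x = (203.2 − 203.0) / (337870 − 337565) = +0.0006557
∂h/∂y = (201.7 − 203.0) / (4410400 − 4410610) = +0.006190
|∇h| = √(0.0006557² + 0.006190²) = 0.006225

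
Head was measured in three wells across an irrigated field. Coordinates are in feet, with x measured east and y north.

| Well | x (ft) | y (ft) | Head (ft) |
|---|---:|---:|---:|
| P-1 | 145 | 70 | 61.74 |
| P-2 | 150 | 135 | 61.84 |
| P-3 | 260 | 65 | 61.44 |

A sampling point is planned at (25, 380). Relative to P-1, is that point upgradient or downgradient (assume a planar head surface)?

Taking P-1 as reference: P-2−P-1 = (5, 65, +0.10); P-3−P-1 = (115, -5, -0.30).
Solve a·Δx + b·Δy = Δh: det = 5·(-5) − 115·65 = -7500.
∂h/∂x = [(+0.10)·(-5) − (-0.30)·65] / -7500 = -0.002533
∂h/∂y = [5·(-0.30) − 115·(+0.10)] / -7500 = +0.001733
Head at (25, 380) = 61.74 + (-0.002533)·(-120) + (+0.001733)·(310) = 62.58 ft.
That is higher than the 61.74 ft at P-1, so the point is upgradient.

upgradient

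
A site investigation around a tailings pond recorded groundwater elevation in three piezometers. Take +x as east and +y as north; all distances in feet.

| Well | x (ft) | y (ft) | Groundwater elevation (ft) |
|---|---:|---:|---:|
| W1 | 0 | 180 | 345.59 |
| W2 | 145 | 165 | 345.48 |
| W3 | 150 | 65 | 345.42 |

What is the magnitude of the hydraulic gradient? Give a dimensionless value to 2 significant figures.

Differences from W1: to W2 (Δx, Δy, Δh) = (145, -15, -0.11); to W3 = (150, -115, -0.17).
Determinant of the coordinate differences = 145·(-115) − 150·(-15) = -14425.
∂h/∂x = [(-0.11)·(-115) − (-0.17)·(-15)] / -14425 = -0.0007002
∂h/∂y = [145·(-0.17) − 150·(-0.11)] / -14425 = +0.0005650
|∇h| = √(-0.0007002² + 0.0005650²) = 0.0008997

0.00090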